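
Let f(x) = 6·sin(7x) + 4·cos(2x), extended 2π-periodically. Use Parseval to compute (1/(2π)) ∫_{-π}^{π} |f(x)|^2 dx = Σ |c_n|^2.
Σ |c_n|^2 = 26

Expand |f|^2 and use orthogonality of {sin(nx), cos(mx)} on [-π, π]:
  ∫_{-π}^{π} sin(nx)^2 dx = π, ∫ cos(mx)^2 dx = π, and cross terms integrate to 0.
So ∫_{-π}^{π} f(x)^2 dx = 6^2 · π + 4^2 · π = (36 + 16)π.
Divide by 2π: (36 + 16)/2 = 26.
By Parseval, this equals Σ |c_n|^2.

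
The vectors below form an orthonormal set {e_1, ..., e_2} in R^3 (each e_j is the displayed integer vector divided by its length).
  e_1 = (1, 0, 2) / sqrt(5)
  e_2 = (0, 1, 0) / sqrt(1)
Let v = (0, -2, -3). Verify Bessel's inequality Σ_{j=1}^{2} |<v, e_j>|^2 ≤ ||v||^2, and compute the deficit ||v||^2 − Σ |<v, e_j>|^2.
Σ |<v, e_j>|^2 = 56/5; ||v||^2 = 13; deficit = 9/5

Write each e_j = u_j / sqrt(<u_j, u_j>) where u_j is the displayed integer vector. Then <v, e_j> = <v, u_j> / sqrt(<u_j, u_j>), so |<v, e_j>|^2 = <v, u_j>^2 / <u_j, u_j>.
Coefficients: <v, e_1> = -6/sqrt(5), <v, e_2> = -2/sqrt(1).
Square and sum: Σ |<v, e_j>|^2 = 56/5.
Compute ||v||^2 = v·v = 13.
Deficit = 13 − 56/5 = 9/5 ≥ 0, confirming Bessel's inequality. (The deficit equals ||v − Σ <v,e_j> e_j||^2, the squared distance from v to span{e_j}.)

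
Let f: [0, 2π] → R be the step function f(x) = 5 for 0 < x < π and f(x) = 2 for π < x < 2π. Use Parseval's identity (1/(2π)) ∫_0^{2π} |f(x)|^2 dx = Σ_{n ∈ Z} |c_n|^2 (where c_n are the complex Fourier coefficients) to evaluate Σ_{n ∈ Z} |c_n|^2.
Σ |c_n|^2 = 29/2

Parseval equates the L^2 energy of f (normalised by 1/(2π)) with the ℓ^2 sum of its Fourier coefficients: (1/(2π)) ∫_0^{2π} |f|^2 = Σ |c_n|^2.
Compute the left side: (1/(2π)) [∫_0^π 5^2 dx + ∫_π^{2π} 2^2 dx] = (1/(2π)) · (25π + 4π) = (25 + 4)/2 = 29/2.
So Σ_{n ∈ Z} |c_n|^2 = 29/2.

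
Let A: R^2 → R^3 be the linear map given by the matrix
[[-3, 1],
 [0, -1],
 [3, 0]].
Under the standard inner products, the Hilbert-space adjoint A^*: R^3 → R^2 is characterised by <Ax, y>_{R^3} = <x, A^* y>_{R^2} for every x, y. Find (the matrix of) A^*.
A^* = A^T =
[[-3, 0, 3],
 [1, -1, 0]]

For real matrices with standard dot products, the defining identity <Ax, y> = <x, A^* y> gives (Ax)^T y = x^T (A^*) y, i.e. x^T A^T y = x^T (A^*) y. Since this holds for all x, y, we must have A^* = A^T. Therefore
A^* =
[[-3, 0, 3],
 [1, -1, 0]].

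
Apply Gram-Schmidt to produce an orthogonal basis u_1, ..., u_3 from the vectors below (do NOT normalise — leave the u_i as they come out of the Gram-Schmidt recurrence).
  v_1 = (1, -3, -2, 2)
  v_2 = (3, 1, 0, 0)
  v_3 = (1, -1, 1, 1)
Orthogonal basis:
  u_1 = (1, -3, -2, 2)
  u_2 = (3, 1, 0, 0)
  u_3 = (8/45, -8/15, 13/9, 5/9)

Apply the Gram-Schmidt recurrence
  u_1 = v_1
  u_i = v_i − Σ_{j<i} ((v_i · u_j) / (u_j · u_j)) · u_j.

Step by step this gives:
  u_1 = (1, -3, -2, 2)
  u_2 = (3, 1, 0, 0)
  u_3 = (8/45, -8/15, 13/9, 5/9)

Orthogonality check:
  u_2 · u_1 = 0 (should be 0)
  u_3 · u_1 = 0 (should be 0)
  u_3 · u_2 = 0 (should be 0)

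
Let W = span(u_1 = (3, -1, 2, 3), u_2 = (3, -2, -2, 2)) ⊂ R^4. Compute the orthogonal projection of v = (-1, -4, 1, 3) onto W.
proj_W(v) = (279/157, -237/314, 84/157, 507/314)

Set up U = [u_1 | ... | u_2] ∈ R^(4×2). The projector onto W = col(U) is P = U (U^T U)^(-1) U^T.
Compute U^T U =
  [23, 13]
  [13, 21],
and U^T v = (12, 9).
Solve U^T U · c = U^T v for the coefficients: c = (135/314, 51/314). The projection is proj_W(v) = U c.
Check: (v - proj_W(v)) · u_1 = 0  (should be 0).
Check: (v - proj_W(v)) · u_2 = 0  (should be 0).
Result: proj_W(v) = (279/157, -237/314, 84/157, 507/314).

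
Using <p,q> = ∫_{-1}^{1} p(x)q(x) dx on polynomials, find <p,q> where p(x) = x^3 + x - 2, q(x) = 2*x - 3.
<p,q> = 212/15

Expand the product: p(x)·q(x) = 2*x^4 - 3*x^3 + 2*x^2 - 7*x + 6.
∫_{-1}^{1} of each monomial x^k gives [2/(k+1) if k even, 0 if k odd]. Integrating term-by-term (or equivalently evaluating the antiderivative F(x) = 2*x^5/5 - 3*x^4/4 + 2*x^3/3 - 7*x^2/2 + 6*x at the endpoints):
  F(1) − F(−1) = 169/60 − (-679/60) = 212/15.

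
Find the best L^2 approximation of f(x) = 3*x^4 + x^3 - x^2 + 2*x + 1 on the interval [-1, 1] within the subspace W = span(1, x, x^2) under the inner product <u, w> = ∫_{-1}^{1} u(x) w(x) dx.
g(x) = 11*x^2/7 + 13*x/5 + 26/35

The best approximation g ∈ W is the orthogonal projection of f onto W. Writing g = a_0 + a_1 x + a_2 x^2, the coefficients solve the normal equations G · a = b where
  G_{ij} = <φ_i, φ_j> and b_i = <f, φ_i>, with φ_0 = 1, φ_1 = x, φ_2 = x^2.
G =
  [2, 0, 2/3]
  [0, 2/3, 0]
  [2/3, 0, 2/5],
b = (38/15, 26/15, 118/105).
Solving gives a_0 = 26/35, a_1 = 13/5, a_2 = 11/7, so
  g(x) = 11*x^2/7 + 13*x/5 + 26/35.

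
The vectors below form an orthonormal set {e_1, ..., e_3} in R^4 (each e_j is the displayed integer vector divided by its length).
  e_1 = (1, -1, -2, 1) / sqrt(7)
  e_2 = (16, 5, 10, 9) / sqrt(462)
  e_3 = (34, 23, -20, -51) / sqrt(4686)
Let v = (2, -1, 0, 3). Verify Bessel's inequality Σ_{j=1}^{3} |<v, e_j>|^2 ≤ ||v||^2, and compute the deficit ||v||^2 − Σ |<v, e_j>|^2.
Σ |<v, e_j>|^2 = 990/71; ||v||^2 = 14; deficit = 4/71

Write each e_j = u_j / sqrt(<u_j, u_j>) where u_j is the displayed integer vector. Then <v, e_j> = <v, u_j> / sqrt(<u_j, u_j>), so |<v, e_j>|^2 = <v, u_j>^2 / <u_j, u_j>.
Coefficients: <v, e_1> = 6/sqrt(7), <v, e_2> = 54/sqrt(462), <v, e_3> = -108/sqrt(4686).
Square and sum: Σ |<v, e_j>|^2 = 990/71.
Compute ||v||^2 = v·v = 14.
Deficit = 14 − 990/71 = 4/71 ≥ 0, confirming Bessel's inequality. (The deficit equals ||v − Σ <v,e_j> e_j||^2, the squared distance from v to span{e_j}.)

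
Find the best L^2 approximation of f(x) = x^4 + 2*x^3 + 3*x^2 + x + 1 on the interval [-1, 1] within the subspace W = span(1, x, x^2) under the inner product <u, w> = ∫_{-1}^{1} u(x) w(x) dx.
g(x) = 27*x^2/7 + 11*x/5 + 32/35

The best approximation g ∈ W is the orthogonal projection of f onto W. Writing g = a_0 + a_1 x + a_2 x^2, the coefficients solve the normal equations G · a = b where
  G_{ij} = <φ_i, φ_j> and b_i = <f, φ_i>, with φ_0 = 1, φ_1 = x, φ_2 = x^2.
G =
  [2, 0, 2/3]
  [0, 2/3, 0]
  [2/3, 0, 2/5],
b = (22/5, 22/15, 226/105).
Solving gives a_0 = 32/35, a_1 = 11/5, a_2 = 27/7, so
  g(x) = 27*x^2/7 + 11*x/5 + 32/35.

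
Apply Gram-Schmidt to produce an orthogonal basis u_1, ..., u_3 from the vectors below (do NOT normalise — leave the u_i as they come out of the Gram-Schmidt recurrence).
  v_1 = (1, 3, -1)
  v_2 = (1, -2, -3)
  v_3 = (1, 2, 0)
Orthogonal basis:
  u_1 = (1, 3, -1)
  u_2 = (13/11, -16/11, -35/11)
  u_3 = (77/150, -7/75, 7/30)

Apply the Gram-Schmidt recurrence
  u_1 = v_1
  u_i = v_i − Σ_{j<i} ((v_i · u_j) / (u_j · u_j)) · u_j.

Step by step this gives:
  u_1 = (1, 3, -1)
  u_2 = (13/11, -16/11, -35/11)
  u_3 = (77/150, -7/75, 7/30)

Orthogonality check:
  u_2 · u_1 = 0 (should be 0)
  u_3 · u_1 = 0 (should be 0)
  u_3 · u_2 = 0 (should be 0)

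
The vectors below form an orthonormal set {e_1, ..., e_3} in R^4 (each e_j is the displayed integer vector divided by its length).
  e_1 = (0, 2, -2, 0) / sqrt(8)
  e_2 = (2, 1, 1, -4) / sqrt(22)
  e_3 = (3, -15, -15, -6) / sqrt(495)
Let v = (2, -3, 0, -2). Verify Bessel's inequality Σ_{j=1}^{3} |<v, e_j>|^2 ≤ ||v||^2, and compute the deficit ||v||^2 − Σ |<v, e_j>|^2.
Σ |<v, e_j>|^2 = 81/5; ||v||^2 = 17; deficit = 4/5

Write each e_j = u_j / sqrt(<u_j, u_j>) where u_j is the displayed integer vector. Then <v, e_j> = <v, u_j> / sqrt(<u_j, u_j>), so |<v, e_j>|^2 = <v, u_j>^2 / <u_j, u_j>.
Coefficients: <v, e_1> = -6/sqrt(8), <v, e_2> = 9/sqrt(22), <v, e_3> = 63/sqrt(495).
Square and sum: Σ |<v, e_j>|^2 = 81/5.
Compute ||v||^2 = v·v = 17.
Deficit = 17 − 81/5 = 4/5 ≥ 0, confirming Bessel's inequality. (The deficit equals ||v − Σ <v,e_j> e_j||^2, the squared distance from v to span{e_j}.)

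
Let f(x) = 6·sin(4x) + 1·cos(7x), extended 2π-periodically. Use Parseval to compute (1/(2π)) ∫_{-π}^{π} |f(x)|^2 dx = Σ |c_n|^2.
Σ |c_n|^2 = 37/2

Expand |f|^2 and use orthogonality of {sin(nx), cos(mx)} on [-π, π]:
  ∫_{-π}^{π} sin(nx)^2 dx = π, ∫ cos(mx)^2 dx = π, and cross terms integrate to 0.
So ∫_{-π}^{π} f(x)^2 dx = 6^2 · π + 1^2 · π = (36 + 1)π.
Divide by 2π: (36 + 1)/2 = 37/2.
By Parseval, this equals Σ |c_n|^2.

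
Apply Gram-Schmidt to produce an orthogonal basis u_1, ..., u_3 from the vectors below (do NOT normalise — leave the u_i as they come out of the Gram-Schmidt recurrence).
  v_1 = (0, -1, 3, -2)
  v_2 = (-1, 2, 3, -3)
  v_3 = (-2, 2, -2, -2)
Orthogonal basis:
  u_1 = (0, -1, 3, -2)
  u_2 = (-1, 41/14, 3/14, -8/7)
  u_3 = (-10/9, -8/9, -4/3, -14/9)

Apply the Gram-Schmidt recurrence
  u_1 = v_1
  u_i = v_i − Σ_{j<i} ((v_i · u_j) / (u_j · u_j)) · u_j.

Step by step this gives:
  u_1 = (0, -1, 3, -2)
  u_2 = (-1, 41/14, 3/14, -8/7)
  u_3 = (-10/9, -8/9, -4/3, -14/9)

Orthogonality check:
  u_2 · u_1 = 0 (should be 0)
  u_3 · u_1 = 0 (should be 0)
  u_3 · u_2 = 0 (should be 0)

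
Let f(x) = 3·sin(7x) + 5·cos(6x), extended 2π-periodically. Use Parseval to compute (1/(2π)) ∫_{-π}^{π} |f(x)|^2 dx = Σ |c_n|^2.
Σ |c_n|^2 = 17

Expand |f|^2 and use orthogonality of {sin(nx), cos(mx)} on [-π, π]:
  ∫_{-π}^{π} sin(nx)^2 dx = π, ∫ cos(mx)^2 dx = π, and cross terms integrate to 0.
So ∫_{-π}^{π} f(x)^2 dx = 3^2 · π + 5^2 · π = (9 + 25)π.
Divide by 2π: (9 + 25)/2 = 17.
By Parseval, this equals Σ |c_n|^2.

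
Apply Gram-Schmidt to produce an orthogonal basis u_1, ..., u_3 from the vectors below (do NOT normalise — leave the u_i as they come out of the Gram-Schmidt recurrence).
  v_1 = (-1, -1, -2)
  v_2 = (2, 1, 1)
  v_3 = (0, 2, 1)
Orthogonal basis:
  u_1 = (-1, -1, -2)
  u_2 = (7/6, 1/6, -2/3)
  u_3 = (-5/11, 15/11, -5/11)

Apply the Gram-Schmidt recurrence
  u_1 = v_1
  u_i = v_i − Σ_{j<i} ((v_i · u_j) / (u_j · u_j)) · u_j.

Step by step this gives:
  u_1 = (-1, -1, -2)
  u_2 = (7/6, 1/6, -2/3)
  u_3 = (-5/11, 15/11, -5/11)

Orthogonality check:
  u_2 · u_1 = 0 (should be 0)
  u_3 · u_1 = 0 (should be 0)
  u_3 · u_2 = 0 (should be 0)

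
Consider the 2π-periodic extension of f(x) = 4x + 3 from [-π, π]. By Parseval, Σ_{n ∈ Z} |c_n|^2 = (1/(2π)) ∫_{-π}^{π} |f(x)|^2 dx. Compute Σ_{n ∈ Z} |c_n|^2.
Σ |c_n|^2 = 16π^2/3 + 9

Expand and integrate term by term over [-π, π]:
  ∫ (4x)^2 dx = 16·(2π^3/3); ∫ 2·4·(3)·x dx = 0 (odd integrand); ∫ 3^2 dx = 9·2π.
So (1/(2π)) ∫_{-π}^{π} (4x + 3)^2 dx = 16π^2/3 + 9 = 16π^2/3 + 9.
Parseval ⇒ Σ |c_n|^2 = 16π^2/3 + 9.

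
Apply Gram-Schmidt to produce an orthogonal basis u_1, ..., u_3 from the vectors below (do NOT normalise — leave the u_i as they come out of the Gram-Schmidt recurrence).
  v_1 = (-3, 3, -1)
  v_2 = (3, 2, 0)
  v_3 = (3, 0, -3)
Orthogonal basis:
  u_1 = (-3, 3, -1)
  u_2 = (48/19, 47/19, -3/19)
  u_3 = (3/7, -9/14, -45/14)

Apply the Gram-Schmidt recurrence
  u_1 = v_1
  u_i = v_i − Σ_{j<i} ((v_i · u_j) / (u_j · u_j)) · u_j.

Step by step this gives:
  u_1 = (-3, 3, -1)
  u_2 = (48/19, 47/19, -3/19)
  u_3 = (3/7, -9/14, -45/14)

Orthogonality check:
  u_2 · u_1 = 0 (should be 0)
  u_3 · u_1 = 0 (should be 0)
  u_3 · u_2 = 0 (should be 0)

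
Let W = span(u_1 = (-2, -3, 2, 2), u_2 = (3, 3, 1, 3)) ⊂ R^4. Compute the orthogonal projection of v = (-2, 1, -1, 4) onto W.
proj_W(v) = (3/11, -15/77, 103/77, 15/7)

Set up U = [u_1 | ... | u_2] ∈ R^(4×2). The projector onto W = col(U) is P = U (U^T U)^(-1) U^T.
Compute U^T U =
  [21, -7]
  [-7, 28],
and U^T v = (7, 8).
Solve U^T U · c = U^T v for the coefficients: c = (36/77, 31/77). The projection is proj_W(v) = U c.
Check: (v - proj_W(v)) · u_1 = 0  (should be 0).
Check: (v - proj_W(v)) · u_2 = 0  (should be 0).
Result: proj_W(v) = (3/11, -15/77, 103/77, 15/7).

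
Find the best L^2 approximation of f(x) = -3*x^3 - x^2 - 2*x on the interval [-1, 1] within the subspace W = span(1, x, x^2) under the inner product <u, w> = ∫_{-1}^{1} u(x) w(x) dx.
g(x) = -x^2 - 19*x/5

The best approximation g ∈ W is the orthogonal projection of f onto W. Writing g = a_0 + a_1 x + a_2 x^2, the coefficients solve the normal equations G · a = b where
  G_{ij} = <φ_i, φ_j> and b_i = <f, φ_i>, with φ_0 = 1, φ_1 = x, φ_2 = x^2.
G =
  [2, 0, 2/3]
  [0, 2/3, 0]
  [2/3, 0, 2/5],
b = (-2/3, -38/15, -2/5).
Solving gives a_0 = 0, a_1 = -19/5, a_2 = -1, so
  g(x) = -x^2 - 19*x/5.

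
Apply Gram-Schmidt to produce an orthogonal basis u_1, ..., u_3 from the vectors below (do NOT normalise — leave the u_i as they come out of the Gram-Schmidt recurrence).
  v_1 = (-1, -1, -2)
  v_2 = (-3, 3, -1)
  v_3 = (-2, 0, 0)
Orthogonal basis:
  u_1 = (-1, -1, -2)
  u_2 = (-8/3, 10/3, -1/3)
  u_3 = (-49/55, -7/11, 42/55)

Apply the Gram-Schmidt recurrence
  u_1 = v_1
  u_i = v_i − Σ_{j<i} ((v_i · u_j) / (u_j · u_j)) · u_j.

Step by step this gives:
  u_1 = (-1, -1, -2)
  u_2 = (-8/3, 10/3, -1/3)
  u_3 = (-49/55, -7/11, 42/55)

Orthogonality check:
  u_2 · u_1 = 0 (should be 0)
  u_3 · u_1 = 0 (should be 0)
  u_3 · u_2 = 0 (should be 0)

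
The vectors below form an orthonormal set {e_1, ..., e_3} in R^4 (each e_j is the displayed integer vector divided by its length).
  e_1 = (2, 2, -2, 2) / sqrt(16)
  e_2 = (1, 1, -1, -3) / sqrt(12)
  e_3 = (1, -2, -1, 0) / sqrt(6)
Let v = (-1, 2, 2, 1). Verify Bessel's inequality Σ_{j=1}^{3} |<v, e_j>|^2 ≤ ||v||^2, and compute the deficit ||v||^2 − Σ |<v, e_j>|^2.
Σ |<v, e_j>|^2 = 19/2; ||v||^2 = 10; deficit = 1/2

Write each e_j = u_j / sqrt(<u_j, u_j>) where u_j is the displayed integer vector. Then <v, e_j> = <v, u_j> / sqrt(<u_j, u_j>), so |<v, e_j>|^2 = <v, u_j>^2 / <u_j, u_j>.
Coefficients: <v, e_1> = 0/sqrt(16), <v, e_2> = -4/sqrt(12), <v, e_3> = -7/sqrt(6).
Square and sum: Σ |<v, e_j>|^2 = 19/2.
Compute ||v||^2 = v·v = 10.
Deficit = 10 − 19/2 = 1/2 ≥ 0, confirming Bessel's inequality. (The deficit equals ||v − Σ <v,e_j> e_j||^2, the squared distance from v to span{e_j}.)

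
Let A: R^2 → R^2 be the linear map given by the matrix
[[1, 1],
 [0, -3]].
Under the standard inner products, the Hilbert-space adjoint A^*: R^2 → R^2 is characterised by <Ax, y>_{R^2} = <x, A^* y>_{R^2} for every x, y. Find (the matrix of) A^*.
A^* = A^T =
[[1, 0],
 [1, -3]]

For real matrices with standard dot products, the defining identity <Ax, y> = <x, A^* y> gives (Ax)^T y = x^T (A^*) y, i.e. x^T A^T y = x^T (A^*) y. Since this holds for all x, y, we must have A^* = A^T. Therefore
A^* =
[[1, 0],
 [1, -3]].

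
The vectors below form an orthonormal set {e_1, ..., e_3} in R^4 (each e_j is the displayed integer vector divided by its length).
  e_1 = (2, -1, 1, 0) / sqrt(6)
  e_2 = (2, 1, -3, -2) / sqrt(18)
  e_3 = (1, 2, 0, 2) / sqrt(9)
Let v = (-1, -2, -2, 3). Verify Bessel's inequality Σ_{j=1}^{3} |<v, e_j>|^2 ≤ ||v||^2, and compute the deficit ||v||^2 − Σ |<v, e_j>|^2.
Σ |<v, e_j>|^2 = 5/3; ||v||^2 = 18; deficit = 49/3

Write each e_j = u_j / sqrt(<u_j, u_j>) where u_j is the displayed integer vector. Then <v, e_j> = <v, u_j> / sqrt(<u_j, u_j>), so |<v, e_j>|^2 = <v, u_j>^2 / <u_j, u_j>.
Coefficients: <v, e_1> = -2/sqrt(6), <v, e_2> = -4/sqrt(18), <v, e_3> = 1/sqrt(9).
Square and sum: Σ |<v, e_j>|^2 = 5/3.
Compute ||v||^2 = v·v = 18.
Deficit = 18 − 5/3 = 49/3 ≥ 0, confirming Bessel's inequality. (The deficit equals ||v − Σ <v,e_j> e_j||^2, the squared distance from v to span{e_j}.)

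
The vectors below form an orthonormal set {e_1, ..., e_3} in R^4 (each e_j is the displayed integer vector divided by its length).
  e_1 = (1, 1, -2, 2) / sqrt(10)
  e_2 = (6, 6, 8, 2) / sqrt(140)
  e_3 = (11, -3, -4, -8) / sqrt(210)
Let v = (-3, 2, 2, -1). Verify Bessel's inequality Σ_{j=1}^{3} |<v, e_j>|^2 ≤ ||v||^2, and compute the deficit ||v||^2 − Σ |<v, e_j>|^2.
Σ |<v, e_j>|^2 = 63/5; ||v||^2 = 18; deficit = 27/5

Write each e_j = u_j / sqrt(<u_j, u_j>) where u_j is the displayed integer vector. Then <v, e_j> = <v, u_j> / sqrt(<u_j, u_j>), so |<v, e_j>|^2 = <v, u_j>^2 / <u_j, u_j>.
Coefficients: <v, e_1> = -7/sqrt(10), <v, e_2> = 8/sqrt(140), <v, e_3> = -39/sqrt(210).
Square and sum: Σ |<v, e_j>|^2 = 63/5.
Compute ||v||^2 = v·v = 18.
Deficit = 18 − 63/5 = 27/5 ≥ 0, confirming Bessel's inequality. (The deficit equals ||v − Σ <v,e_j> e_j||^2, the squared distance from v to span{e_j}.)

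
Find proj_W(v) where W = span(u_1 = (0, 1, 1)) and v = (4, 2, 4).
proj_W(v) = (0, 3, 3)

Set up U = [u_1 | ... | u_1] ∈ R^(3×1). The projector onto W = col(U) is P = U (U^T U)^(-1) U^T.
Compute U^T U =
  [2],
and U^T v = (6).
Solve U^T U · c = U^T v for the coefficients: c = (3). The projection is proj_W(v) = U c.
Check: (v - proj_W(v)) · u_1 = 0  (should be 0).
Result: proj_W(v) = (0, 3, 3).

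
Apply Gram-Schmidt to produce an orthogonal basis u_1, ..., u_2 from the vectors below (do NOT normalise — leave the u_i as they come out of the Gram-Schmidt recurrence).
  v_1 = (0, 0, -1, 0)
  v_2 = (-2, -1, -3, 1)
Orthogonal basis:
  u_1 = (0, 0, -1, 0)
  u_2 = (-2, -1, 0, 1)

Apply the Gram-Schmidt recurrence
  u_1 = v_1
  u_i = v_i − Σ_{j<i} ((v_i · u_j) / (u_j · u_j)) · u_j.

Step by step this gives:
  u_1 = (0, 0, -1, 0)
  u_2 = (-2, -1, 0, 1)

Orthogonality check:
  u_2 · u_1 = 0 (should be 0)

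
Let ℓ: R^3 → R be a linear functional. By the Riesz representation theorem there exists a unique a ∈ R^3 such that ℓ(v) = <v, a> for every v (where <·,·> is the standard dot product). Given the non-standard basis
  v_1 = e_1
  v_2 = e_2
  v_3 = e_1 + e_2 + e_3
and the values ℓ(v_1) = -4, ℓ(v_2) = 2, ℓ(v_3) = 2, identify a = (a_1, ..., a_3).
a = (-4, 2, 4)

Write a = (a_1, ..., a_3) in the standard basis. For each basis vector v_i, ℓ(v_i) = <v_i, a> is a linear equation in the a_j's. Collect the n equations into a matrix system V a = ℓ, where row i of V is v_i (expressed in the standard basis). Since V is invertible (lower-triangular with 1s on the diagonal, up to permutation), solve by back-substitution:
  V =
[[1, 0, 0],
 [0, 1, 0],
 [1, 1, 1]]
  V a = (-4, 2, 2)
Solving gives a = (-4, 2, 4).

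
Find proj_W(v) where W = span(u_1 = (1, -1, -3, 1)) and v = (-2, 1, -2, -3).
proj_W(v) = (0, 0, 0, 0)

Set up U = [u_1 | ... | u_1] ∈ R^(4×1). The projector onto W = col(U) is P = U (U^T U)^(-1) U^T.
Compute U^T U =
  [12],
and U^T v = (0).
Solve U^T U · c = U^T v for the coefficients: c = (0). The projection is proj_W(v) = U c.
Check: (v - proj_W(v)) · u_1 = 0  (should be 0).
Result: proj_W(v) = (0, 0, 0, 0).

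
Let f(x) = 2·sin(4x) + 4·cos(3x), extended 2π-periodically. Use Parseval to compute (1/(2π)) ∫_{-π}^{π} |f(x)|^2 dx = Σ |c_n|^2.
Σ |c_n|^2 = 10

Expand |f|^2 and use orthogonality of {sin(nx), cos(mx)} on [-π, π]:
  ∫_{-π}^{π} sin(nx)^2 dx = π, ∫ cos(mx)^2 dx = π, and cross terms integrate to 0.
So ∫_{-π}^{π} f(x)^2 dx = 2^2 · π + 4^2 · π = (4 + 16)π.
Divide by 2π: (4 + 16)/2 = 10.
By Parseval, this equals Σ |c_n|^2.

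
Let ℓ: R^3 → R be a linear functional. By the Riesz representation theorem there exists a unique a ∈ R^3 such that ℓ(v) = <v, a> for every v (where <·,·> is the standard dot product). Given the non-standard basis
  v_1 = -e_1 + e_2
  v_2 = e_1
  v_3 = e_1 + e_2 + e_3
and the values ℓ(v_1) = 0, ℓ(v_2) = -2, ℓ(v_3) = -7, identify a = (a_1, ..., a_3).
a = (-2, -2, -3)

Write a = (a_1, ..., a_3) in the standard basis. For each basis vector v_i, ℓ(v_i) = <v_i, a> is a linear equation in the a_j's. Collect the n equations into a matrix system V a = ℓ, where row i of V is v_i (expressed in the standard basis). Since V is invertible (lower-triangular with 1s on the diagonal, up to permutation), solve by back-substitution:
  V =
[[-1, 1, 0],
 [1, 0, 0],
 [1, 1, 1]]
  V a = (0, -2, -7)
Solving gives a = (-2, -2, -3).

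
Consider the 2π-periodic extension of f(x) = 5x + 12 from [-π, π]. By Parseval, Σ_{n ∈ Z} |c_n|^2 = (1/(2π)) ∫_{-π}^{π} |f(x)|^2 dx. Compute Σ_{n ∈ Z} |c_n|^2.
Σ |c_n|^2 = 25π^2/3 + 144

Expand and integrate term by term over [-π, π]:
  ∫ (5x)^2 dx = 25·(2π^3/3); ∫ 2·5·(12)·x dx = 0 (odd integrand); ∫ 12^2 dx = 144·2π.
So (1/(2π)) ∫_{-π}^{π} (5x + 12)^2 dx = 25π^2/3 + 144 = 25π^2/3 + 144.
Parseval ⇒ Σ |c_n|^2 = 25π^2/3 + 144.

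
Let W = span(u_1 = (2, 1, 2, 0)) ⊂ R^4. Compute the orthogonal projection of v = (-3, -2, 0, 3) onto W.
proj_W(v) = (-16/9, -8/9, -16/9, 0)

Set up U = [u_1 | ... | u_1] ∈ R^(4×1). The projector onto W = col(U) is P = U (U^T U)^(-1) U^T.
Compute U^T U =
  [9],
and U^T v = (-8).
Solve U^T U · c = U^T v for the coefficients: c = (-8/9). The projection is proj_W(v) = U c.
Check: (v - proj_W(v)) · u_1 = 0  (should be 0).
Result: proj_W(v) = (-16/9, -8/9, -16/9, 0).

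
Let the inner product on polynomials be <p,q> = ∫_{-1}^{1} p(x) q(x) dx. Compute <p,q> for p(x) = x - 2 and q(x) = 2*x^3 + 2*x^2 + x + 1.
<p,q> = -26/5

Expand the product: p(x)·q(x) = 2*x^4 - 2*x^3 - 3*x^2 - x - 2.
∫_{-1}^{1} of each monomial x^k gives [2/(k+1) if k even, 0 if k odd]. Integrating term-by-term (or equivalently evaluating the antiderivative F(x) = 2*x^5/5 - x^4/2 - x^3 - x^2/2 - 2*x at the endpoints):
  F(1) − F(−1) = -18/5 − (8/5) = -26/5.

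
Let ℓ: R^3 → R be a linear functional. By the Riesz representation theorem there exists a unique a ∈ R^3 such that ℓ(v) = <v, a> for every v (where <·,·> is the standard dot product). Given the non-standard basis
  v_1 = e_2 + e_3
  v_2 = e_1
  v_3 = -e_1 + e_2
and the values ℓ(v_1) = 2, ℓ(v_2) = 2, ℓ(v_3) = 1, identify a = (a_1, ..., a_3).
a = (2, 3, -1)

Write a = (a_1, ..., a_3) in the standard basis. For each basis vector v_i, ℓ(v_i) = <v_i, a> is a linear equation in the a_j's. Collect the n equations into a matrix system V a = ℓ, where row i of V is v_i (expressed in the standard basis). Since V is invertible (lower-triangular with 1s on the diagonal, up to permutation), solve by back-substitution:
  V =
[[0, 1, 1],
 [1, 0, 0],
 [-1, 1, 0]]
  V a = (2, 2, 1)
Solving gives a = (2, 3, -1).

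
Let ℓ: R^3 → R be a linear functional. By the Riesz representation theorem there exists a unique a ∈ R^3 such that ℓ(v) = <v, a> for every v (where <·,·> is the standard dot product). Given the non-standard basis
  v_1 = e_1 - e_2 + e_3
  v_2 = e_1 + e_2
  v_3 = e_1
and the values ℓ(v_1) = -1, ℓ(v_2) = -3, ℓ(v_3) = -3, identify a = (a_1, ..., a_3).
a = (-3, 0, 2)

Write a = (a_1, ..., a_3) in the standard basis. For each basis vector v_i, ℓ(v_i) = <v_i, a> is a linear equation in the a_j's. Collect the n equations into a matrix system V a = ℓ, where row i of V is v_i (expressed in the standard basis). Since V is invertible (lower-triangular with 1s on the diagonal, up to permutation), solve by back-substitution:
  V =
[[1, -1, 1],
 [1, 1, 0],
 [1, 0, 0]]
  V a = (-1, -3, -3)
Solving gives a = (-3, 0, 2).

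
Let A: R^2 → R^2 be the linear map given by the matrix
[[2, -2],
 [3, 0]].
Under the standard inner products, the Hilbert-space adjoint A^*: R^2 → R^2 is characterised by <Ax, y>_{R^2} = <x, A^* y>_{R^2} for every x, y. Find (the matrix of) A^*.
A^* = A^T =
[[2, 3],
 [-2, 0]]

For real matrices with standard dot products, the defining identity <Ax, y> = <x, A^* y> gives (Ax)^T y = x^T (A^*) y, i.e. x^T A^T y = x^T (A^*) y. Since this holds for all x, y, we must have A^* = A^T. Therefore
A^* =
[[2, 3],
 [-2, 0]].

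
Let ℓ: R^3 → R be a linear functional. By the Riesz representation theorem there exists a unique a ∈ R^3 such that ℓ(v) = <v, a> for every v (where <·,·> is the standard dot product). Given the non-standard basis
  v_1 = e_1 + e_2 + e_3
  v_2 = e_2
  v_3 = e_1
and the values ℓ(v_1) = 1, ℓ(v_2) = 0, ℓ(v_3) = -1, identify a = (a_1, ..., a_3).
a = (-1, 0, 2)

Write a = (a_1, ..., a_3) in the standard basis. For each basis vector v_i, ℓ(v_i) = <v_i, a> is a linear equation in the a_j's. Collect the n equations into a matrix system V a = ℓ, where row i of V is v_i (expressed in the standard basis). Since V is invertible (lower-triangular with 1s on the diagonal, up to permutation), solve by back-substitution:
  V =
[[1, 1, 1],
 [0, 1, 0],
 [1, 0, 0]]
  V a = (1, 0, -1)
Solving gives a = (-1, 0, 2).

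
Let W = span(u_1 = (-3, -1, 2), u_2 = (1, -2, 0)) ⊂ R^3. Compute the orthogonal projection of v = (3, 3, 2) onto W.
proj_W(v) = (79/69, 143/69, -86/69)

Set up U = [u_1 | ... | u_2] ∈ R^(3×2). The projector onto W = col(U) is P = U (U^T U)^(-1) U^T.
Compute U^T U =
  [14, -1]
  [-1, 5],
and U^T v = (-8, -3).
Solve U^T U · c = U^T v for the coefficients: c = (-43/69, -50/69). The projection is proj_W(v) = U c.
Check: (v - proj_W(v)) · u_1 = 0  (should be 0).
Check: (v - proj_W(v)) · u_2 = 0  (should be 0).
Result: proj_W(v) = (79/69, 143/69, -86/69).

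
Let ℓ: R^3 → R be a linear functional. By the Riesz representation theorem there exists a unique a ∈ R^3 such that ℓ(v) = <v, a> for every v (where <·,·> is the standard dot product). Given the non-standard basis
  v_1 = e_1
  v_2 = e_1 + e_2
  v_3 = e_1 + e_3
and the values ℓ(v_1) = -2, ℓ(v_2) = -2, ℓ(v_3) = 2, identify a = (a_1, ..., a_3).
a = (-2, 0, 4)

Write a = (a_1, ..., a_3) in the standard basis. For each basis vector v_i, ℓ(v_i) = <v_i, a> is a linear equation in the a_j's. Collect the n equations into a matrix system V a = ℓ, where row i of V is v_i (expressed in the standard basis). Since V is invertible (lower-triangular with 1s on the diagonal, up to permutation), solve by back-substitution:
  V =
[[1, 0, 0],
 [1, 1, 0],
 [1, 0, 1]]
  V a = (-2, -2, 2)
Solving gives a = (-2, 0, 4).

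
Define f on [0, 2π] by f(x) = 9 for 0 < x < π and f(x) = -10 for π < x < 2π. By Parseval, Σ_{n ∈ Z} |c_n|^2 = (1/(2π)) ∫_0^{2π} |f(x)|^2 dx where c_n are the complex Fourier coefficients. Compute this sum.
Σ |c_n|^2 = 181/2

Parseval equates the L^2 energy of f (normalised by 1/(2π)) with the ℓ^2 sum of its Fourier coefficients: (1/(2π)) ∫_0^{2π} |f|^2 = Σ |c_n|^2.
Compute the left side: (1/(2π)) [∫_0^π 9^2 dx + ∫_π^{2π} (-10)^2 dx] = (1/(2π)) · (81π + 100π) = (81 + 100)/2 = 181/2.
So Σ_{n ∈ Z} |c_n|^2 = 181/2.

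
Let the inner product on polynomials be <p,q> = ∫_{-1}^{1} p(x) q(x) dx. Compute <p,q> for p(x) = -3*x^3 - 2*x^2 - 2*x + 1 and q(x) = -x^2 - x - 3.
<p,q> = 2/3

Expand the product: p(x)·q(x) = 3*x^5 + 5*x^4 + 13*x^3 + 7*x^2 + 5*x - 3.
∫_{-1}^{1} of each monomial x^k gives [2/(k+1) if k even, 0 if k odd]. Integrating term-by-term (or equivalently evaluating the antiderivative F(x) = x^6/2 + x^5 + 13*x^4/4 + 7*x^3/3 + 5*x^2/2 - 3*x at the endpoints):
  F(1) − F(−1) = 79/12 − (71/12) = 2/3.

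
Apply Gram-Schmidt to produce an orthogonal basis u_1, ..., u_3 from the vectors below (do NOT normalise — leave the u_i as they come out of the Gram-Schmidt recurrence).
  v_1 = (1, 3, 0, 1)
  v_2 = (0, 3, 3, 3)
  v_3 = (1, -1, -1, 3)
Orthogonal basis:
  u_1 = (1, 3, 0, 1)
  u_2 = (-12/11, -3/11, 3, 21/11)
  u_3 = (18/17, -21/17, -24/17, 45/17)

Apply the Gram-Schmidt recurrence
  u_1 = v_1
  u_i = v_i − Σ_{j<i} ((v_i · u_j) / (u_j · u_j)) · u_j.

Step by step this gives:
  u_1 = (1, 3, 0, 1)
  u_2 = (-12/11, -3/11, 3, 21/11)
  u_3 = (18/17, -21/17, -24/17, 45/17)

Orthogonality check:
  u_2 · u_1 = 0 (should be 0)
  u_3 · u_1 = 0 (should be 0)
  u_3 · u_2 = 0 (should be 0)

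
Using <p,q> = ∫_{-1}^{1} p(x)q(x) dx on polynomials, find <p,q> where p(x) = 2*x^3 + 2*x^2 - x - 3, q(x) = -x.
<p,q> = -2/15

Expand the product: p(x)·q(x) = -2*x^4 - 2*x^3 + x^2 + 3*x.
∫_{-1}^{1} of each monomial x^k gives [2/(k+1) if k even, 0 if k odd]. Integrating term-by-term (or equivalently evaluating the antiderivative F(x) = -2*x^5/5 - x^4/2 + x^3/3 + 3*x^2/2 at the endpoints):
  F(1) − F(−1) = 14/15 − (16/15) = -2/15.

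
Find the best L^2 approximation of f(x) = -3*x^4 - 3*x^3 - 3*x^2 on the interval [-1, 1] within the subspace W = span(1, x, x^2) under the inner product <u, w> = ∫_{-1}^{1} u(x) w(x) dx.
g(x) = -39*x^2/7 - 9*x/5 + 9/35

The best approximation g ∈ W is the orthogonal projection of f onto W. Writing g = a_0 + a_1 x + a_2 x^2, the coefficients solve the normal equations G · a = b where
  G_{ij} = <φ_i, φ_j> and b_i = <f, φ_i>, with φ_0 = 1, φ_1 = x, φ_2 = x^2.
G =
  [2, 0, 2/3]
  [0, 2/3, 0]
  [2/3, 0, 2/5],
b = (-16/5, -6/5, -72/35).
Solving gives a_0 = 9/35, a_1 = -9/5, a_2 = -39/7, so
  g(x) = -39*x^2/7 - 9*x/5 + 9/35.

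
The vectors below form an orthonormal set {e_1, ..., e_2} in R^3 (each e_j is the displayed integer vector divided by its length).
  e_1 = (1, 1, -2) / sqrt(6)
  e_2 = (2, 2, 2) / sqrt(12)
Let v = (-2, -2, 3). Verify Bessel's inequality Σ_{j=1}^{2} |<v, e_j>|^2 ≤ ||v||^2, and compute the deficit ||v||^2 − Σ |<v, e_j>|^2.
Σ |<v, e_j>|^2 = 17; ||v||^2 = 17; deficit = 0

Write each e_j = u_j / sqrt(<u_j, u_j>) where u_j is the displayed integer vector. Then <v, e_j> = <v, u_j> / sqrt(<u_j, u_j>), so |<v, e_j>|^2 = <v, u_j>^2 / <u_j, u_j>.
Coefficients: <v, e_1> = -10/sqrt(6), <v, e_2> = -2/sqrt(12).
Square and sum: Σ |<v, e_j>|^2 = 17.
Compute ||v||^2 = v·v = 17.
Deficit = 17 − 17 = 0 ≥ 0, confirming Bessel's inequality. (The deficit equals ||v − Σ <v,e_j> e_j||^2, the squared distance from v to span{e_j}.)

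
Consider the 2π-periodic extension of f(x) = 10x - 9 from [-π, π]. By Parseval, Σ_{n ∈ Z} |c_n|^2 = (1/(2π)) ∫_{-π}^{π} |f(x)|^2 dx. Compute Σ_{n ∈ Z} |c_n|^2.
Σ |c_n|^2 = 100π^2/3 + 81

Expand and integrate term by term over [-π, π]:
  ∫ (10x)^2 dx = 100·(2π^3/3); ∫ 2·10·(-9)·x dx = 0 (odd integrand); ∫ (-9)^2 dx = 81·2π.
So (1/(2π)) ∫_{-π}^{π} (10x - 9)^2 dx = 100π^2/3 + 81 = 100π^2/3 + 81.
Parseval ⇒ Σ |c_n|^2 = 100π^2/3 + 81.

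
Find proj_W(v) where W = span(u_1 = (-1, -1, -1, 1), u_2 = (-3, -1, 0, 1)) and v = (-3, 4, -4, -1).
proj_W(v) = (-20/19, -8/19, -2/19, 8/19)

Set up U = [u_1 | ... | u_2] ∈ R^(4×2). The projector onto W = col(U) is P = U (U^T U)^(-1) U^T.
Compute U^T U =
  [4, 5]
  [5, 11],
and U^T v = (2, 4).
Solve U^T U · c = U^T v for the coefficients: c = (2/19, 6/19). The projection is proj_W(v) = U c.
Check: (v - proj_W(v)) · u_1 = 0  (should be 0).
Check: (v - proj_W(v)) · u_2 = 0  (should be 0).
Result: proj_W(v) = (-20/19, -8/19, -2/19, 8/19).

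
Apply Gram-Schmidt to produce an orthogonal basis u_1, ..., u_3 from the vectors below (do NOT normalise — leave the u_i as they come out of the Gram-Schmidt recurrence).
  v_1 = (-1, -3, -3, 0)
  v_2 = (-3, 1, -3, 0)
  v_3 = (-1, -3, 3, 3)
Orthogonal basis:
  u_1 = (-1, -3, -3, 0)
  u_2 = (-48/19, 46/19, -30/19, 0)
  u_3 = (-18/7, -9/7, 15/7, 3)

Apply the Gram-Schmidt recurrence
  u_1 = v_1
  u_i = v_i − Σ_{j<i} ((v_i · u_j) / (u_j · u_j)) · u_j.

Step by step this gives:
  u_1 = (-1, -3, -3, 0)
  u_2 = (-48/19, 46/19, -30/19, 0)
  u_3 = (-18/7, -9/7, 15/7, 3)

Orthogonality check:
  u_2 · u_1 = 0 (should be 0)
  u_3 · u_1 = 0 (should be 0)
  u_3 · u_2 = 0 (should be 0)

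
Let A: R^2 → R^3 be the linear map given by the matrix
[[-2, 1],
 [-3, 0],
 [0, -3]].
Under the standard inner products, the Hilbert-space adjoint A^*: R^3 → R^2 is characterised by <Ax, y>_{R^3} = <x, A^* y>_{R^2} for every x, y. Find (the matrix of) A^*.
A^* = A^T =
[[-2, -3, 0],
 [1, 0, -3]]

For real matrices with standard dot products, the defining identity <Ax, y> = <x, A^* y> gives (Ax)^T y = x^T (A^*) y, i.e. x^T A^T y = x^T (A^*) y. Since this holds for all x, y, we must have A^* = A^T. Therefore
A^* =
[[-2, -3, 0],
 [1, 0, -3]].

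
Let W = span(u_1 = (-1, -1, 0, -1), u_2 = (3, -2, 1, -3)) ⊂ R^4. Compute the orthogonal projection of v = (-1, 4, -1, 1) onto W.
proj_W(v) = (-49/65, 136/65, -37/65, 173/65)

Set up U = [u_1 | ... | u_2] ∈ R^(4×2). The projector onto W = col(U) is P = U (U^T U)^(-1) U^T.
Compute U^T U =
  [3, 2]
  [2, 23],
and U^T v = (-4, -15).
Solve U^T U · c = U^T v for the coefficients: c = (-62/65, -37/65). The projection is proj_W(v) = U c.
Check: (v - proj_W(v)) · u_1 = 0  (should be 0).
Check: (v - proj_W(v)) · u_2 = 0  (should be 0).
Result: proj_W(v) = (-49/65, 136/65, -37/65, 173/65).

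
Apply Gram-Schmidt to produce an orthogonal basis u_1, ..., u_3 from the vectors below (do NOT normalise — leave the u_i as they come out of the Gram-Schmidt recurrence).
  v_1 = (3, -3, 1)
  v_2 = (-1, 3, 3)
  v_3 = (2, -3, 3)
Orthogonal basis:
  u_1 = (3, -3, 1)
  u_2 = (8/19, 30/19, 66/19)
  u_3 = (-36/35, -6/7, 18/35)

Apply the Gram-Schmidt recurrence
  u_1 = v_1
  u_i = v_i − Σ_{j<i} ((v_i · u_j) / (u_j · u_j)) · u_j.

Step by step this gives:
  u_1 = (3, -3, 1)
  u_2 = (8/19, 30/19, 66/19)
  u_3 = (-36/35, -6/7, 18/35)

Orthogonality check:
  u_2 · u_1 = 0 (should be 0)
  u_3 · u_1 = 0 (should be 0)
  u_3 · u_2 = 0 (should be 0)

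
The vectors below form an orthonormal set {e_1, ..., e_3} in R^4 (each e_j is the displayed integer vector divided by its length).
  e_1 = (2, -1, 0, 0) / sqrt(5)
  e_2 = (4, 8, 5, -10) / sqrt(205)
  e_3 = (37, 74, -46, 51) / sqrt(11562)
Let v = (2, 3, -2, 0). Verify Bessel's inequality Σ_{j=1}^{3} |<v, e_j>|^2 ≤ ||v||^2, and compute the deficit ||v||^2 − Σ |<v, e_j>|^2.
Σ |<v, e_j>|^2 = 2197/141; ||v||^2 = 17; deficit = 200/141

Write each e_j = u_j / sqrt(<u_j, u_j>) where u_j is the displayed integer vector. Then <v, e_j> = <v, u_j> / sqrt(<u_j, u_j>), so |<v, e_j>|^2 = <v, u_j>^2 / <u_j, u_j>.
Coefficients: <v, e_1> = 1/sqrt(5), <v, e_2> = 22/sqrt(205), <v, e_3> = 388/sqrt(11562).
Square and sum: Σ |<v, e_j>|^2 = 2197/141.
Compute ||v||^2 = v·v = 17.
Deficit = 17 − 2197/141 = 200/141 ≥ 0, confirming Bessel's inequality. (The deficit equals ||v − Σ <v,e_j> e_j||^2, the squared distance from v to span{e_j}.)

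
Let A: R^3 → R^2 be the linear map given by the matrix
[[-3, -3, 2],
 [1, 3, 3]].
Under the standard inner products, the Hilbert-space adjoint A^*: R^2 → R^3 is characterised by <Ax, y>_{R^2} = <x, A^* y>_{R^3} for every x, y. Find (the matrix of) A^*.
A^* = A^T =
[[-3, 1],
 [-3, 3],
 [2, 3]]

For real matrices with standard dot products, the defining identity <Ax, y> = <x, A^* y> gives (Ax)^T y = x^T (A^*) y, i.e. x^T A^T y = x^T (A^*) y. Since this holds for all x, y, we must have A^* = A^T. Therefore
A^* =
[[-3, 1],
 [-3, 3],
 [2, 3]].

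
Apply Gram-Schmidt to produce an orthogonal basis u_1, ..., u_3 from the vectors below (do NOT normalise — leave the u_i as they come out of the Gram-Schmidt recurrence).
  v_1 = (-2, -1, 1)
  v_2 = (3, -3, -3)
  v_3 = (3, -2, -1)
Orthogonal basis:
  u_1 = (-2, -1, 1)
  u_2 = (1, -4, -2)
  u_3 = (5/7, -5/14, 15/14)

Apply the Gram-Schmidt recurrence
  u_1 = v_1
  u_i = v_i − Σ_{j<i} ((v_i · u_j) / (u_j · u_j)) · u_j.

Step by step this gives:
  u_1 = (-2, -1, 1)
  u_2 = (1, -4, -2)
  u_3 = (5/7, -5/14, 15/14)

Orthogonality check:
  u_2 · u_1 = 0 (should be 0)
  u_3 · u_1 = 0 (should be 0)
  u_3 · u_2 = 0 (should be 0)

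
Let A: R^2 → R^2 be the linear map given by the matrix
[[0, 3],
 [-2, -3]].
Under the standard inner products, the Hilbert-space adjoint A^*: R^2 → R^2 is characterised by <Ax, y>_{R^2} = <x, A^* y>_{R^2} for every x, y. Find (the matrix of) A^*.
A^* = A^T =
[[0, -2],
 [3, -3]]

For real matrices with standard dot products, the defining identity <Ax, y> = <x, A^* y> gives (Ax)^T y = x^T (A^*) y, i.e. x^T A^T y = x^T (A^*) y. Since this holds for all x, y, we must have A^* = A^T. Therefore
A^* =
[[0, -2],
 [3, -3]].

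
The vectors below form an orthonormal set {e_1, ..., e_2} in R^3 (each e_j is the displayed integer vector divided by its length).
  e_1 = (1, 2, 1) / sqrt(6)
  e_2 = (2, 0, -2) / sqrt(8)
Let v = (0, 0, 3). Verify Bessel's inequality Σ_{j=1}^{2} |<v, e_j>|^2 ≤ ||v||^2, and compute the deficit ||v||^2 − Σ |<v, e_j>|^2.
Σ |<v, e_j>|^2 = 6; ||v||^2 = 9; deficit = 3

Write each e_j = u_j / sqrt(<u_j, u_j>) where u_j is the displayed integer vector. Then <v, e_j> = <v, u_j> / sqrt(<u_j, u_j>), so |<v, e_j>|^2 = <v, u_j>^2 / <u_j, u_j>.
Coefficients: <v, e_1> = 3/sqrt(6), <v, e_2> = -6/sqrt(8).
Square and sum: Σ |<v, e_j>|^2 = 6.
Compute ||v||^2 = v·v = 9.
Deficit = 9 − 6 = 3 ≥ 0, confirming Bessel's inequality. (The deficit equals ||v − Σ <v,e_j> e_j||^2, the squared distance from v to span{e_j}.)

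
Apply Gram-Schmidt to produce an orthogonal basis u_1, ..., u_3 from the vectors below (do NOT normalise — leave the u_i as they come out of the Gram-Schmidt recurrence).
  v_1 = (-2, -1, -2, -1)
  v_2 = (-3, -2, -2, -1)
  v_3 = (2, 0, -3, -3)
Orthogonal basis:
  u_1 = (-2, -1, -2, -1)
  u_2 = (-2/5, -7/10, 3/5, 3/10)
  u_3 = (19/11, -19/11, -1/11, -17/11)

Apply the Gram-Schmidt recurrence
  u_1 = v_1
  u_i = v_i − Σ_{j<i} ((v_i · u_j) / (u_j · u_j)) · u_j.

Step by step this gives:
  u_1 = (-2, -1, -2, -1)
  u_2 = (-2/5, -7/10, 3/5, 3/10)
  u_3 = (19/11, -19/11, -1/11, -17/11)

Orthogonality check:
  u_2 · u_1 = 0 (should be 0)
  u_3 · u_1 = 0 (should be 0)
  u_3 · u_2 = 0 (should be 0)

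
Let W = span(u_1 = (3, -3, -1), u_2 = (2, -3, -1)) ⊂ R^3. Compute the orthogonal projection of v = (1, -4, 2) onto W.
proj_W(v) = (1, -3, -1)

Set up U = [u_1 | ... | u_2] ∈ R^(3×2). The projector onto W = col(U) is P = U (U^T U)^(-1) U^T.
Compute U^T U =
  [19, 16]
  [16, 14],
and U^T v = (13, 12).
Solve U^T U · c = U^T v for the coefficients: c = (-1, 2). The projection is proj_W(v) = U c.
Check: (v - proj_W(v)) · u_1 = 0  (should be 0).
Check: (v - proj_W(v)) · u_2 = 0  (should be 0).
Result: proj_W(v) = (1, -3, -1).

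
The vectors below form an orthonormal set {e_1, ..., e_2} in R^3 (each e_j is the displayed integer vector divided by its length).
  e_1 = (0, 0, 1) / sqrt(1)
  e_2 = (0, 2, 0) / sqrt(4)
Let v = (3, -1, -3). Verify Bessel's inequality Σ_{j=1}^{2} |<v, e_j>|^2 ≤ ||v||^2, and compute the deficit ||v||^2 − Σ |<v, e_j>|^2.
Σ |<v, e_j>|^2 = 10; ||v||^2 = 19; deficit = 9

Write each e_j = u_j / sqrt(<u_j, u_j>) where u_j is the displayed integer vector. Then <v, e_j> = <v, u_j> / sqrt(<u_j, u_j>), so |<v, e_j>|^2 = <v, u_j>^2 / <u_j, u_j>.
Coefficients: <v, e_1> = -3/sqrt(1), <v, e_2> = -2/sqrt(4).
Square and sum: Σ |<v, e_j>|^2 = 10.
Compute ||v||^2 = v·v = 19.
Deficit = 19 − 10 = 9 ≥ 0, confirming Bessel's inequality. (The deficit equals ||v − Σ <v,e_j> e_j||^2, the squared distance from v to span{e_j}.)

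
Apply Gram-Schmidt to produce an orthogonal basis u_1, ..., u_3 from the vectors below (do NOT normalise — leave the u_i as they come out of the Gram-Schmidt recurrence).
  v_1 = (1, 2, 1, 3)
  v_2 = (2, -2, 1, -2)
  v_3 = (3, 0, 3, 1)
Orthogonal basis:
  u_1 = (1, 2, 1, 3)
  u_2 = (37/15, -16/15, 22/15, -3/5)
  u_3 = (-32/73, 2/73, 52/73, -8/73)

Apply the Gram-Schmidt recurrence
  u_1 = v_1
  u_i = v_i − Σ_{j<i} ((v_i · u_j) / (u_j · u_j)) · u_j.

Step by step this gives:
  u_1 = (1, 2, 1, 3)
  u_2 = (37/15, -16/15, 22/15, -3/5)
  u_3 = (-32/73, 2/73, 52/73, -8/73)

Orthogonality check:
  u_2 · u_1 = 0 (should be 0)
  u_3 · u_1 = 0 (should be 0)
  u_3 · u_2 = 0 (should be 0)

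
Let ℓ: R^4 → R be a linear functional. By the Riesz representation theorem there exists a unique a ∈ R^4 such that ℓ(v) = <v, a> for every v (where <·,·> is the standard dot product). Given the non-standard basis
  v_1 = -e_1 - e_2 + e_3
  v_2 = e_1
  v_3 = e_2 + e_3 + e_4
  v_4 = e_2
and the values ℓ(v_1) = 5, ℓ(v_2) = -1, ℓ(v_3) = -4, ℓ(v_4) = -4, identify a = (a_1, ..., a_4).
a = (-1, -4, 0, 0)

Write a = (a_1, ..., a_4) in the standard basis. For each basis vector v_i, ℓ(v_i) = <v_i, a> is a linear equation in the a_j's. Collect the n equations into a matrix system V a = ℓ, where row i of V is v_i (expressed in the standard basis). Since V is invertible (lower-triangular with 1s on the diagonal, up to permutation), solve by back-substitution:
  V =
[[-1, -1, 1, 0],
 [1, 0, 0, 0],
 [0, 1, 1, 1],
 [0, 1, 0, 0]]
  V a = (5, -1, -4, -4)
Solving gives a = (-1, -4, 0, 0).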